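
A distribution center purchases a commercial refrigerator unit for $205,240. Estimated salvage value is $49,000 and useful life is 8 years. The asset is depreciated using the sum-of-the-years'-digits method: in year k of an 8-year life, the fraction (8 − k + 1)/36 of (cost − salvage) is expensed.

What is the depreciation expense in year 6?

Depreciable base = $205,240 − $49,000 = $156,240.
Sum of the years' digits = 8+7+6+5+4+3+2+1 = 36.
Year 1: $156,240 × 8/36 = $34,720. Book value $170,520.
Year 2: $156,240 × 7/36 = $30,380. Book value $140,140.
Year 3: $156,240 × 6/36 = $26,040. Book value $114,100.
Year 4: $156,240 × 5/36 = $21,700. Book value $92,400.
Year 5: $156,240 × 4/36 = $17,360. Book value $75,040.
Year 6: $156,240 × 3/36 = $13,020. Book value $62,020.

$13,020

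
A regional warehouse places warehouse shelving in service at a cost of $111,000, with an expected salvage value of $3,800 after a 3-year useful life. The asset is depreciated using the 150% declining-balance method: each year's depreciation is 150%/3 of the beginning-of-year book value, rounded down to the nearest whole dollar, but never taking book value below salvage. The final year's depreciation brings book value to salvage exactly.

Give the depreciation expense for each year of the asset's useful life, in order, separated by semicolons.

Depreciable base = $111,000 − $3,800 = $107,200.
Year 1: ⌊$111,000 × 150%/3⌋ = $55,500. Book value $55,500.
Year 2: ⌊$55,500 × 150%/3⌋ = $27,750. Book value $27,750.
Year 3 (final): $27,750 − $3,800 = $23,950. Book value $3,800.

$55,500; $27,750; $23,950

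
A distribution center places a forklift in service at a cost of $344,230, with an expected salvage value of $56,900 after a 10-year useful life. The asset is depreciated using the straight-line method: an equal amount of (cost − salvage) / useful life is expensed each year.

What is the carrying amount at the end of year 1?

$315,497

Depreciable base = $344,230 − $56,900 = $287,330.
Annual expense = $287,330 / 10 = $28,733.
End of year 1: book value $315,497.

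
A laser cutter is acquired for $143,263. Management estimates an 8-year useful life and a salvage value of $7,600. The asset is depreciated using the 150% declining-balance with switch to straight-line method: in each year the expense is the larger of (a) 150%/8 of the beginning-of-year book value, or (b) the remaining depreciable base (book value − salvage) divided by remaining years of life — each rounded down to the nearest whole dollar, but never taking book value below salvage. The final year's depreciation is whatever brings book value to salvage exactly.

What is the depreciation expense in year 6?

Depreciable base = $143,263 − $7,600 = $135,663.
Year 1: DB = ⌊$143,263 × 150%/8⌋ = $26,861; SL = ⌊$135,663/8⌋ = $16,957 → take DB $26,861. Book value $116,402.
Year 2: DB = ⌊$116,402 × 150%/8⌋ = $21,825; SL = ⌊$108,802/7⌋ = $15,543 → take DB $21,825. Book value $94,577.
Year 3: DB = ⌊$94,577 × 150%/8⌋ = $17,733; SL = ⌊$86,977/6⌋ = $14,496 → take DB $17,733. Book value $76,844.
Year 4: DB = ⌊$76,844 × 150%/8⌋ = $14,408; SL = ⌊$69,244/5⌋ = $13,848 → take DB $14,408. Book value $62,436.
Year 5: DB = ⌊$62,436 × 150%/8⌋ = $11,706; SL = ⌊$54,836/4⌋ = $13,709 → take SL $13,709. Book value $48,727.
Year 6: DB = ⌊$48,727 × 150%/8⌋ = $9,136; SL = ⌊$41,127/3⌋ = $13,709 → take SL $13,709. Book value $35,018.

$13,709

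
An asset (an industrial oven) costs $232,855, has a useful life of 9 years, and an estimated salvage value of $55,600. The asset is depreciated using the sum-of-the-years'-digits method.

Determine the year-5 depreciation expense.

$19,695

Depreciable base = $232,855 − $55,600 = $177,255.
Sum of the years' digits = 9+8+7+6+5+4+3+2+1 = 45.
Year 1: $177,255 × 9/45 = $35,451. Book value $197,404.
Year 2: $177,255 × 8/45 = $31,512. Book value $165,892.
Year 3: $177,255 × 7/45 = $27,573. Book value $138,319.
Year 4: $177,255 × 6/45 = $23,634. Book value $114,685.
Year 5: $177,255 × 5/45 = $19,695. Book value $94,990.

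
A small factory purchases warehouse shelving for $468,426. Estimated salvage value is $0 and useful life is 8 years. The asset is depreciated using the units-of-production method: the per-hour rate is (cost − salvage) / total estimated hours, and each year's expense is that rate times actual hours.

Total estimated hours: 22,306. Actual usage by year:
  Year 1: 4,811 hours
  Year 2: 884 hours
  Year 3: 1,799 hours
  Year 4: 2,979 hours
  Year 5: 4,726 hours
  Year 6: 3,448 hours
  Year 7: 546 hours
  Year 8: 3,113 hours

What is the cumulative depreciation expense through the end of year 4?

$219,933

Depreciable base = $468,426 − $0 = $468,426.
Rate = $468,426 / 22,306 hours = $21 per hour.
Year 1: 4,811 × $21 = $101,031. Book value $367,395.
Year 2: 884 × $21 = $18,564. Book value $348,831.
Year 3: 1,799 × $21 = $37,779. Book value $311,052.
Year 4: 2,979 × $21 = $62,559. Book value $248,493.
Accumulated through year 4 = $468,426 − $248,493 = $219,933.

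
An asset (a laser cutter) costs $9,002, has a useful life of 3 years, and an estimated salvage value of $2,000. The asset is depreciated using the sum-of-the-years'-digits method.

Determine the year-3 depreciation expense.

Depreciable base = $9,002 − $2,000 = $7,002.
Sum of the years' digits = 3+2+1 = 6.
Year 1: $7,002 × 3/6 = $3,501. Book value $5,501.
Year 2: $7,002 × 2/6 = $2,334. Book value $3,167.
Year 3: $7,002 × 1/6 = $1,167. Book value $2,000.

$1,167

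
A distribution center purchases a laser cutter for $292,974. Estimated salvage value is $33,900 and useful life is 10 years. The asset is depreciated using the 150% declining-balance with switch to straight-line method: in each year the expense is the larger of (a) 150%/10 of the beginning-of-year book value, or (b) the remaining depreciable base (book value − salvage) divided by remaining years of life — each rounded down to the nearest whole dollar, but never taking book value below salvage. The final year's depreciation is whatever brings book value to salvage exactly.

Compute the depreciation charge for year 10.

$19,149

Depreciable base = $292,974 − $33,900 = $259,074.
Year 1: DB = ⌊$292,974 × 150%/10⌋ = $43,946; SL = ⌊$259,074/10⌋ = $25,907 → take DB $43,946. Book value $249,028.
Year 2: DB = ⌊$249,028 × 150%/10⌋ = $37,354; SL = ⌊$215,128/9⌋ = $23,903 → take DB $37,354. Book value $211,674.
Year 3: DB = ⌊$211,674 × 150%/10⌋ = $31,751; SL = ⌊$177,774/8⌋ = $22,221 → take DB $31,751. Book value $179,923.
Year 4: DB = ⌊$179,923 × 150%/10⌋ = $26,988; SL = ⌊$146,023/7⌋ = $20,860 → take DB $26,988. Book value $152,935.
Year 5: DB = ⌊$152,935 × 150%/10⌋ = $22,940; SL = ⌊$119,035/6⌋ = $19,839 → take DB $22,940. Book value $129,995.
Year 6: DB = ⌊$129,995 × 150%/10⌋ = $19,499; SL = ⌊$96,095/5⌋ = $19,219 → take DB $19,499. Book value $110,496.
Year 7: DB = ⌊$110,496 × 150%/10⌋ = $16,574; SL = ⌊$76,596/4⌋ = $19,149 → take SL $19,149. Book value $91,347.
Year 8: DB = ⌊$91,347 × 150%/10⌋ = $13,702; SL = ⌊$57,447/3⌋ = $19,149 → take SL $19,149. Book value $72,198.
Year 9: DB = ⌊$72,198 × 150%/10⌋ = $10,829; SL = ⌊$38,298/2⌋ = $19,149 → take SL $19,149. Book value $53,049.
Year 10 (final): $53,049 − $33,900 = $19,149. Book value $33,900.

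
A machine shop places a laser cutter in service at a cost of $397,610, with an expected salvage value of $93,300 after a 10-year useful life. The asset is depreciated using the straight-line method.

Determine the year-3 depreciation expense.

$30,431

Depreciable base = $397,610 − $93,300 = $304,310.
Annual expense = $304,310 / 10 = $30,431.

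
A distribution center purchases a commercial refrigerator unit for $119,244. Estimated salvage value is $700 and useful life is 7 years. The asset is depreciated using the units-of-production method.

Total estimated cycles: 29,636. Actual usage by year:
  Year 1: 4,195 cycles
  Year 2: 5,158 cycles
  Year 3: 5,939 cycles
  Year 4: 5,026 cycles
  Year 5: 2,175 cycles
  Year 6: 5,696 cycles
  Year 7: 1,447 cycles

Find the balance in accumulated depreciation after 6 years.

Depreciable base = $119,244 − $700 = $118,544.
Rate = $118,544 / 29,636 cycles = $4 per cycle.
Year 1: 4,195 × $4 = $16,780. Book value $102,464.
Year 2: 5,158 × $4 = $20,632. Book value $81,832.
Year 3: 5,939 × $4 = $23,756. Book value $58,076.
Year 4: 5,026 × $4 = $20,104. Book value $37,972.
Year 5: 2,175 × $4 = $8,700. Book value $29,272.
Year 6: 5,696 × $4 = $22,784. Book value $6,488.
Accumulated through year 6 = $119,244 − $6,488 = $112,756.

$112,756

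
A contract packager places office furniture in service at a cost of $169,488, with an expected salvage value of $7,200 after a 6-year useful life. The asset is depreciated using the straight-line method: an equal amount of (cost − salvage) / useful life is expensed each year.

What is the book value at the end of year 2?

Depreciable base = $169,488 − $7,200 = $162,288.
Annual expense = $162,288 / 6 = $27,048.
End of year 1: book value $142,440.
End of year 2: book value $115,392.

$115,392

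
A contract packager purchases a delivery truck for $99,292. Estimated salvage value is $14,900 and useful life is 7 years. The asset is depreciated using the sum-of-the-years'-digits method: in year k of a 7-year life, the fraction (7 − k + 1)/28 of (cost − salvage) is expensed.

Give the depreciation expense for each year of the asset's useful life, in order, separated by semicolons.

$21,098; $18,084; $15,070; $12,056; $9,042; $6,028; $3,014

Depreciable base = $99,292 − $14,900 = $84,392.
Sum of the years' digits = 7+6+5+4+3+2+1 = 28.
Year 1: $84,392 × 7/28 = $21,098. Book value $78,194.
Year 2: $84,392 × 6/28 = $18,084. Book value $60,110.
Year 3: $84,392 × 5/28 = $15,070. Book value $45,040.
Year 4: $84,392 × 4/28 = $12,056. Book value $32,984.
Year 5: $84,392 × 3/28 = $9,042. Book value $23,942.
Year 6: $84,392 × 2/28 = $6,028. Book value $17,914.
Year 7: $84,392 × 1/28 = $3,014. Book value $14,900.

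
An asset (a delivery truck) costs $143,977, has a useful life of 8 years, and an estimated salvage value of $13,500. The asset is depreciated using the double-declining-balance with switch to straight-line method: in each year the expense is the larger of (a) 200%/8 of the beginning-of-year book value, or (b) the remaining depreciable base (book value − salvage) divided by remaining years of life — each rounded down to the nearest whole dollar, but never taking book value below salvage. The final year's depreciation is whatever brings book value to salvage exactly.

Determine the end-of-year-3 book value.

$60,741

Depreciable base = $143,977 − $13,500 = $130,477.
Year 1: DB = ⌊$143,977 × 200%/8⌋ = $35,994; SL = ⌊$130,477/8⌋ = $16,309 → take DB $35,994. Book value $107,983.
Year 2: DB = ⌊$107,983 × 200%/8⌋ = $26,995; SL = ⌊$94,483/7⌋ = $13,497 → take DB $26,995. Book value $80,988.
Year 3: DB = ⌊$80,988 × 200%/8⌋ = $20,247; SL = ⌊$67,488/6⌋ = $11,248 → take DB $20,247. Book value $60,741.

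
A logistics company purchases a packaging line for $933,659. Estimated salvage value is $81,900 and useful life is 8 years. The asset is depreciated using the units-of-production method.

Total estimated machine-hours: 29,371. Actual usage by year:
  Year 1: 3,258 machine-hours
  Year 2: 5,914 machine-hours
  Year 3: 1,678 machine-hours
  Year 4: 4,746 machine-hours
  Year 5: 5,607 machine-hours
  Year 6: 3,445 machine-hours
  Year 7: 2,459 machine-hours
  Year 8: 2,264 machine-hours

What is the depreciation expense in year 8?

Depreciable base = $933,659 − $81,900 = $851,759.
Rate = $851,759 / 29,371 machine-hours = $29 per machine-hour.
Year 1: 3,258 × $29 = $94,482. Book value $839,177.
Year 2: 5,914 × $29 = $171,506. Book value $667,671.
Year 3: 1,678 × $29 = $48,662. Book value $619,009.
Year 4: 4,746 × $29 = $137,634. Book value $481,375.
Year 5: 5,607 × $29 = $162,603. Book value $318,772.
Year 6: 3,445 × $29 = $99,905. Book value $218,867.
Year 7: 2,459 × $29 = $71,311. Book value $147,556.
Year 8: 2,264 × $29 = $65,656. Book value $81,900.

$65,656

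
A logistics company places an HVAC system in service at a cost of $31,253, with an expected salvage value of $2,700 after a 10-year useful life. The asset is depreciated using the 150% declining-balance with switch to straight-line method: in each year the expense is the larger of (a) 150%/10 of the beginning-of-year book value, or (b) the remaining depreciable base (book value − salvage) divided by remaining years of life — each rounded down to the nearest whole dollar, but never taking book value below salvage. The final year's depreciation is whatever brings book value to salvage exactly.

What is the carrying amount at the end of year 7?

Depreciable base = $31,253 − $2,700 = $28,553.
Year 1: DB = ⌊$31,253 × 150%/10⌋ = $4,687; SL = ⌊$28,553/10⌋ = $2,855 → take DB $4,687. Book value $26,566.
Year 2: DB = ⌊$26,566 × 150%/10⌋ = $3,984; SL = ⌊$23,866/9⌋ = $2,651 → take DB $3,984. Book value $22,582.
Year 3: DB = ⌊$22,582 × 150%/10⌋ = $3,387; SL = ⌊$19,882/8⌋ = $2,485 → take DB $3,387. Book value $19,195.
Year 4: DB = ⌊$19,195 × 150%/10⌋ = $2,879; SL = ⌊$16,495/7⌋ = $2,356 → take DB $2,879. Book value $16,316.
Year 5: DB = ⌊$16,316 × 150%/10⌋ = $2,447; SL = ⌊$13,616/6⌋ = $2,269 → take DB $2,447. Book value $13,869.
Year 6: DB = ⌊$13,869 × 150%/10⌋ = $2,080; SL = ⌊$11,169/5⌋ = $2,233 → take SL $2,233. Book value $11,636.
Year 7: DB = ⌊$11,636 × 150%/10⌋ = $1,745; SL = ⌊$8,936/4⌋ = $2,234 → take SL $2,234. Book value $9,402.

$9,402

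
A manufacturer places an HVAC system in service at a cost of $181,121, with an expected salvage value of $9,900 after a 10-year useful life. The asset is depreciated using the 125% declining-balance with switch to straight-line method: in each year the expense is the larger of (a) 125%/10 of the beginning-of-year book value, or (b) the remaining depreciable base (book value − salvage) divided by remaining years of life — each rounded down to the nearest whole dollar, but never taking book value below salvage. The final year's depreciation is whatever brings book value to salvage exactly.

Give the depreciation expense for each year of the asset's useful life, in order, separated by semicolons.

$22,640; $19,810; $17,333; $15,919; $15,919; $15,920; $15,920; $15,920; $15,920; $15,920

Depreciable base = $181,121 − $9,900 = $171,221.
Year 1: DB = ⌊$181,121 × 125%/10⌋ = $22,640; SL = ⌊$171,221/10⌋ = $17,122 → take DB $22,640. Book value $158,481.
Year 2: DB = ⌊$158,481 × 125%/10⌋ = $19,810; SL = ⌊$148,581/9⌋ = $16,509 → take DB $19,810. Book value $138,671.
Year 3: DB = ⌊$138,671 × 125%/10⌋ = $17,333; SL = ⌊$128,771/8⌋ = $16,096 → take DB $17,333. Book value $121,338.
Year 4: DB = ⌊$121,338 × 125%/10⌋ = $15,167; SL = ⌊$111,438/7⌋ = $15,919 → take SL $15,919. Book value $105,419.
Year 5: DB = ⌊$105,419 × 125%/10⌋ = $13,177; SL = ⌊$95,519/6⌋ = $15,919 → take SL $15,919. Book value $89,500.
Year 6: DB = ⌊$89,500 × 125%/10⌋ = $11,187; SL = ⌊$79,600/5⌋ = $15,920 → take SL $15,920. Book value $73,580.
Year 7: DB = ⌊$73,580 × 125%/10⌋ = $9,197; SL = ⌊$63,680/4⌋ = $15,920 → take SL $15,920. Book value $57,660.
Year 8: DB = ⌊$57,660 × 125%/10⌋ = $7,207; SL = ⌊$47,760/3⌋ = $15,920 → take SL $15,920. Book value $41,740.
Year 9: DB = ⌊$41,740 × 125%/10⌋ = $5,217; SL = ⌊$31,840/2⌋ = $15,920 → take SL $15,920. Book value $25,820.
Year 10 (final): $25,820 − $9,900 = $15,920. Book value $9,900.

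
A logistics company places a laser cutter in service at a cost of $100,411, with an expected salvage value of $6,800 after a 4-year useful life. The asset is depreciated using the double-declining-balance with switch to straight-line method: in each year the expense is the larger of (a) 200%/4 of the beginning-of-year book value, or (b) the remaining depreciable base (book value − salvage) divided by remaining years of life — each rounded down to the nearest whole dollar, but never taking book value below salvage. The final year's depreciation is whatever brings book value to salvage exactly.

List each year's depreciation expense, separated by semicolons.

$50,205; $25,103; $12,551; $5,752

Depreciable base = $100,411 − $6,800 = $93,611.
Year 1: DB = ⌊$100,411 × 200%/4⌋ = $50,205; SL = ⌊$93,611/4⌋ = $23,402 → take DB $50,205. Book value $50,206.
Year 2: DB = ⌊$50,206 × 200%/4⌋ = $25,103; SL = ⌊$43,406/3⌋ = $14,468 → take DB $25,103. Book value $25,103.
Year 3: DB = ⌊$25,103 × 200%/4⌋ = $12,551; SL = ⌊$18,303/2⌋ = $9,151 → take DB $12,551. Book value $12,552.
Year 4 (final): $12,552 − $6,800 = $5,752. Book value $6,800.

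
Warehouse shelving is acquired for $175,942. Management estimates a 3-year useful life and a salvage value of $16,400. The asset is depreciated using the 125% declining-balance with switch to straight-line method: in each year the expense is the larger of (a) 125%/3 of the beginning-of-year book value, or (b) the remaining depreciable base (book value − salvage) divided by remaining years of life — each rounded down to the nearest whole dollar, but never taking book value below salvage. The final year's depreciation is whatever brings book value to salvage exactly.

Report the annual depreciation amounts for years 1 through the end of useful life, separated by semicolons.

$73,309; $43,116; $43,117

Depreciable base = $175,942 − $16,400 = $159,542.
Year 1: DB = ⌊$175,942 × 125%/3⌋ = $73,309; SL = ⌊$159,542/3⌋ = $53,180 → take DB $73,309. Book value $102,633.
Year 2: DB = ⌊$102,633 × 125%/3⌋ = $42,763; SL = ⌊$86,233/2⌋ = $43,116 → take SL $43,116. Book value $59,517.
Year 3 (final): $59,517 − $16,400 = $43,117. Book value $16,400.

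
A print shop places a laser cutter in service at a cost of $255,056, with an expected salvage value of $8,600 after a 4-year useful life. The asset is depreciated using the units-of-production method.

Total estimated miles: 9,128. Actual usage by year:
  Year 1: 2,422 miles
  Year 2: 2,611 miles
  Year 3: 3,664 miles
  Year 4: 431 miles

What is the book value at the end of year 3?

Depreciable base = $255,056 − $8,600 = $246,456.
Rate = $246,456 / 9,128 miles = $27 per mile.
Year 1: 2,422 × $27 = $65,394. Book value $189,662.
Year 2: 2,611 × $27 = $70,497. Book value $119,165.
Year 3: 3,664 × $27 = $98,928. Book value $20,237.

$20,237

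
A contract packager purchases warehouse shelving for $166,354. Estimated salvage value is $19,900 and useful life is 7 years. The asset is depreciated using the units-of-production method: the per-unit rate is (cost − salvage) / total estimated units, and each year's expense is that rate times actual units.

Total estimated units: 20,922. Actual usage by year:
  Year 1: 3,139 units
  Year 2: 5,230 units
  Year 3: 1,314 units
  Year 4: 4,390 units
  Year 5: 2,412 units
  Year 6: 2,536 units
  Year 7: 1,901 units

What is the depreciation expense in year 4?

$30,730

Depreciable base = $166,354 − $19,900 = $146,454.
Rate = $146,454 / 20,922 units = $7 per unit.
Year 1: 3,139 × $7 = $21,973. Book value $144,381.
Year 2: 5,230 × $7 = $36,610. Book value $107,771.
Year 3: 1,314 × $7 = $9,198. Book value $98,573.
Year 4: 4,390 × $7 = $30,730. Book value $67,843.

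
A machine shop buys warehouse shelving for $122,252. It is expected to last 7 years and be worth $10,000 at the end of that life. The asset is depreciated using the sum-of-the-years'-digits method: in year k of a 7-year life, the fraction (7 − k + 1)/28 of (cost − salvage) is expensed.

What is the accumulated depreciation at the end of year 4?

$88,198

Depreciable base = $122,252 − $10,000 = $112,252.
Sum of the years' digits = 7+6+5+4+3+2+1 = 28.
Year 1: $112,252 × 7/28 = $28,063. Book value $94,189.
Year 2: $112,252 × 6/28 = $24,054. Book value $70,135.
Year 3: $112,252 × 5/28 = $20,045. Book value $50,090.
Year 4: $112,252 × 4/28 = $16,036. Book value $34,054.
Accumulated through year 4 = $122,252 − $34,054 = $88,198.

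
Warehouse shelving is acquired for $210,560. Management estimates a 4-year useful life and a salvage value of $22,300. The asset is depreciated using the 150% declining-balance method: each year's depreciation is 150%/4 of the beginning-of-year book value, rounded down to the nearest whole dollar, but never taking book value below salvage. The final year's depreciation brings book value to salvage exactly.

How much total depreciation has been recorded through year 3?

$159,153

Depreciable base = $210,560 − $22,300 = $188,260.
Year 1: ⌊$210,560 × 150%/4⌋ = $78,960. Book value $131,600.
Year 2: ⌊$131,600 × 150%/4⌋ = $49,350. Book value $82,250.
Year 3: ⌊$82,250 × 150%/4⌋ = $30,843. Book value $51,407.
Accumulated through year 3 = $210,560 − $51,407 = $159,153.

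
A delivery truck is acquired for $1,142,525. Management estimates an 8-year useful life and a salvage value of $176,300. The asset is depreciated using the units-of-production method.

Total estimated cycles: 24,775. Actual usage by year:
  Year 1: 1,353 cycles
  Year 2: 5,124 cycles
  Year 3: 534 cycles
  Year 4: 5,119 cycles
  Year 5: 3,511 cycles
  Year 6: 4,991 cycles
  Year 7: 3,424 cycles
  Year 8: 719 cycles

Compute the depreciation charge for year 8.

Depreciable base = $1,142,525 − $176,300 = $966,225.
Rate = $966,225 / 24,775 cycles = $39 per cycle.
Year 1: 1,353 × $39 = $52,767. Book value $1,089,758.
Year 2: 5,124 × $39 = $199,836. Book value $889,922.
Year 3: 534 × $39 = $20,826. Book value $869,096.
Year 4: 5,119 × $39 = $199,641. Book value $669,455.
Year 5: 3,511 × $39 = $136,929. Book value $532,526.
Year 6: 4,991 × $39 = $194,649. Book value $337,877.
Year 7: 3,424 × $39 = $133,536. Book value $204,341.
Year 8: 719 × $39 = $28,041. Book value $176,300.

$28,041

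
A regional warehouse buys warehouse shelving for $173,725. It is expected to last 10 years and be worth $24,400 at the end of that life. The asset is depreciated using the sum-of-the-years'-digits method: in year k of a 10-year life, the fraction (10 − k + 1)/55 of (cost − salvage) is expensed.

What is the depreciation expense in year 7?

Depreciable base = $173,725 − $24,400 = $149,325.
Sum of the years' digits = 10+9+8+7+6+5+4+3+2+1 = 55.
Year 1: $149,325 × 10/55 = $27,150. Book value $146,575.
Year 2: $149,325 × 9/55 = $24,435. Book value $122,140.
Year 3: $149,325 × 8/55 = $21,720. Book value $100,420.
Year 4: $149,325 × 7/55 = $19,005. Book value $81,415.
Year 5: $149,325 × 6/55 = $16,290. Book value $65,125.
Year 6: $149,325 × 5/55 = $13,575. Book value $51,550.
Year 7: $149,325 × 4/55 = $10,860. Book value $40,690.

$10,860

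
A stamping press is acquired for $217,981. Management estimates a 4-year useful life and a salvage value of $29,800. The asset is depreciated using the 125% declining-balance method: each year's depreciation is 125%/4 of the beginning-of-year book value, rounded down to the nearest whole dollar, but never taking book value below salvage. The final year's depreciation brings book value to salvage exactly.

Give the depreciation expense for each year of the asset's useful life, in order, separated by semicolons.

Depreciable base = $217,981 − $29,800 = $188,181.
Year 1: ⌊$217,981 × 125%/4⌋ = $68,119. Book value $149,862.
Year 2: ⌊$149,862 × 125%/4⌋ = $46,831. Book value $103,031.
Year 3: ⌊$103,031 × 125%/4⌋ = $32,197. Book value $70,834.
Year 4 (final): $70,834 − $29,800 = $41,034. Book value $29,800.

$68,119; $46,831; $32,197; $41,034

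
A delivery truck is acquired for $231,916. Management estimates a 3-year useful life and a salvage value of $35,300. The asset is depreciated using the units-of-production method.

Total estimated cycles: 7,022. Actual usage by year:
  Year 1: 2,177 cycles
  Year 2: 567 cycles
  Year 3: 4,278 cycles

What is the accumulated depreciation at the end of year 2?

Depreciable base = $231,916 − $35,300 = $196,616.
Rate = $196,616 / 7,022 cycles = $28 per cycle.
Year 1: 2,177 × $28 = $60,956. Book value $170,960.
Year 2: 567 × $28 = $15,876. Book value $155,084.
Accumulated through year 2 = $231,916 − $155,084 = $76,832.

$76,832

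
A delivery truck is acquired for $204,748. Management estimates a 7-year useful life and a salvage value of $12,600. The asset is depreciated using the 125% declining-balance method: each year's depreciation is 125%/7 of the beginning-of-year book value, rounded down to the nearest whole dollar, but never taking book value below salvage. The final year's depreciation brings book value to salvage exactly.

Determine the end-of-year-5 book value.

$76,573

Depreciable base = $204,748 − $12,600 = $192,148.
Year 1: ⌊$204,748 × 125%/7⌋ = $36,562. Book value $168,186.
Year 2: ⌊$168,186 × 125%/7⌋ = $30,033. Book value $138,153.
Year 3: ⌊$138,153 × 125%/7⌋ = $24,670. Book value $113,483.
Year 4: ⌊$113,483 × 125%/7⌋ = $20,264. Book value $93,219.
Year 5: ⌊$93,219 × 125%/7⌋ = $16,646. Book value $76,573.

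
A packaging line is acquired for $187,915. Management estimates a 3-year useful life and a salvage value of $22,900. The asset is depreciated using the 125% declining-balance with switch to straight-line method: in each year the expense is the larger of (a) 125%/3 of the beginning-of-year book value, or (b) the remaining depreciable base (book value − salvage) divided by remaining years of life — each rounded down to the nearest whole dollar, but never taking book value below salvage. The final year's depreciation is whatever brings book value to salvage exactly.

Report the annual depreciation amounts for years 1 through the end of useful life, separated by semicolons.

$78,297; $45,674; $41,044

Depreciable base = $187,915 − $22,900 = $165,015.
Year 1: DB = ⌊$187,915 × 125%/3⌋ = $78,297; SL = ⌊$165,015/3⌋ = $55,005 → take DB $78,297. Book value $109,618.
Year 2: DB = ⌊$109,618 × 125%/3⌋ = $45,674; SL = ⌊$86,718/2⌋ = $43,359 → take DB $45,674. Book value $63,944.
Year 3 (final): $63,944 − $22,900 = $41,044. Book value $22,900.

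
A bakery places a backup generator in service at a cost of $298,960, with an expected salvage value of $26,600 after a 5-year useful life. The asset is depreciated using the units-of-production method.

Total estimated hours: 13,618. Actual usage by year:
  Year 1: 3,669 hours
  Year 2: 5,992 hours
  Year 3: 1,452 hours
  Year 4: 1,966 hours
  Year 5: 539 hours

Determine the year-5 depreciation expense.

$10,780

Depreciable base = $298,960 − $26,600 = $272,360.
Rate = $272,360 / 13,618 hours = $20 per hour.
Year 1: 3,669 × $20 = $73,380. Book value $225,580.
Year 2: 5,992 × $20 = $119,840. Book value $105,740.
Year 3: 1,452 × $20 = $29,040. Book value $76,700.
Year 4: 1,966 × $20 = $39,320. Book value $37,380.
Year 5: 539 × $20 = $10,780. Book value $26,600.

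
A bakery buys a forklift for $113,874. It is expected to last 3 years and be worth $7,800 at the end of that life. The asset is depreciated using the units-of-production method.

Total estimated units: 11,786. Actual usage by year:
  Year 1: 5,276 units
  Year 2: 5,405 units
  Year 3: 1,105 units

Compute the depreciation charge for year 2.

$48,645

Depreciable base = $113,874 − $7,800 = $106,074.
Rate = $106,074 / 11,786 units = $9 per unit.
Year 1: 5,276 × $9 = $47,484. Book value $66,390.
Year 2: 5,405 × $9 = $48,645. Book value $17,745.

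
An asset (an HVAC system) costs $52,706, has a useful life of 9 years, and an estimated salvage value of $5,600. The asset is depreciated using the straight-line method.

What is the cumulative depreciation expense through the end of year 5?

$26,170

Depreciable base = $52,706 − $5,600 = $47,106.
Annual expense = $47,106 / 9 = $5,234.
End of year 1: book value $47,472.
End of year 2: book value $42,238.
End of year 3: book value $37,004.
End of year 4: book value $31,770.
End of year 5: book value $26,536.
Accumulated through year 5 = $52,706 − $26,536 = $26,170.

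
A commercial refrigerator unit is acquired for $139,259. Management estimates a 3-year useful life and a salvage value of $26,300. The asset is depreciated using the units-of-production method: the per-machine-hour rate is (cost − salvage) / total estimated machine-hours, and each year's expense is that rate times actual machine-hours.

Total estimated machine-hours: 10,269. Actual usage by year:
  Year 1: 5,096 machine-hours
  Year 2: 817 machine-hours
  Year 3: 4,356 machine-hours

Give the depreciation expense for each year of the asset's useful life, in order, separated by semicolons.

Depreciable base = $139,259 − $26,300 = $112,959.
Rate = $112,959 / 10,269 machine-hours = $11 per machine-hour.
Year 1: 5,096 × $11 = $56,056. Book value $83,203.
Year 2: 817 × $11 = $8,987. Book value $74,216.
Year 3: 4,356 × $11 = $47,916. Book value $26,300.

$56,056; $8,987; $47,916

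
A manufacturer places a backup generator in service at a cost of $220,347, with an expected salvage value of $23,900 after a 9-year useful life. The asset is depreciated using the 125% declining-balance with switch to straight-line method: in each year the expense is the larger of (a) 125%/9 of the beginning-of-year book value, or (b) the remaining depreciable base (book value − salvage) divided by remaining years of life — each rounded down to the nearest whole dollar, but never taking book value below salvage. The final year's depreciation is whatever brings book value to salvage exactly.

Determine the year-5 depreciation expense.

$19,451

Depreciable base = $220,347 − $23,900 = $196,447.
Year 1: DB = ⌊$220,347 × 125%/9⌋ = $30,603; SL = ⌊$196,447/9⌋ = $21,827 → take DB $30,603. Book value $189,744.
Year 2: DB = ⌊$189,744 × 125%/9⌋ = $26,353; SL = ⌊$165,844/8⌋ = $20,730 → take DB $26,353. Book value $163,391.
Year 3: DB = ⌊$163,391 × 125%/9⌋ = $22,693; SL = ⌊$139,491/7⌋ = $19,927 → take DB $22,693. Book value $140,698.
Year 4: DB = ⌊$140,698 × 125%/9⌋ = $19,541; SL = ⌊$116,798/6⌋ = $19,466 → take DB $19,541. Book value $121,157.
Year 5: DB = ⌊$121,157 × 125%/9⌋ = $16,827; SL = ⌊$97,257/5⌋ = $19,451 → take SL $19,451. Book value $101,706.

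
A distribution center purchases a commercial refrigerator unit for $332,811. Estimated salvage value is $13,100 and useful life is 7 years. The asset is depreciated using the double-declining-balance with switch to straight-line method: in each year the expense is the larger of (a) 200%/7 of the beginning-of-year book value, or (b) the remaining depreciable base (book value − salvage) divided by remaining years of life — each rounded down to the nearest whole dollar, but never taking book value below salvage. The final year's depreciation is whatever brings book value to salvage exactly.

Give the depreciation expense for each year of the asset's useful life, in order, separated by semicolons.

Depreciable base = $332,811 − $13,100 = $319,711.
Year 1: DB = ⌊$332,811 × 200%/7⌋ = $95,088; SL = ⌊$319,711/7⌋ = $45,673 → take DB $95,088. Book value $237,723.
Year 2: DB = ⌊$237,723 × 200%/7⌋ = $67,920; SL = ⌊$224,623/6⌋ = $37,437 → take DB $67,920. Book value $169,803.
Year 3: DB = ⌊$169,803 × 200%/7⌋ = $48,515; SL = ⌊$156,703/5⌋ = $31,340 → take DB $48,515. Book value $121,288.
Year 4: DB = ⌊$121,288 × 200%/7⌋ = $34,653; SL = ⌊$108,188/4⌋ = $27,047 → take DB $34,653. Book value $86,635.
Year 5: DB = ⌊$86,635 × 200%/7⌋ = $24,752; SL = ⌊$73,535/3⌋ = $24,511 → take DB $24,752. Book value $61,883.
Year 6: DB = ⌊$61,883 × 200%/7⌋ = $17,680; SL = ⌊$48,783/2⌋ = $24,391 → take SL $24,391. Book value $37,492.
Year 7 (final): $37,492 − $13,100 = $24,392. Book value $13,100.

$95,088; $67,920; $48,515; $34,653; $24,752; $24,391; $24,392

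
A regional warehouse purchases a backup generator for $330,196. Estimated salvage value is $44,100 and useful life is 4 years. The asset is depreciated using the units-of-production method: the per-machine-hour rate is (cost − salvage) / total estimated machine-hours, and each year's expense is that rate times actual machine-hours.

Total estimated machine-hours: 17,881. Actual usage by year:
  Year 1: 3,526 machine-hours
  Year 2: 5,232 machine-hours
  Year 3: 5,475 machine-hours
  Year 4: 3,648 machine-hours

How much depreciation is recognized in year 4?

$58,368

Depreciable base = $330,196 − $44,100 = $286,096.
Rate = $286,096 / 17,881 machine-hours = $16 per machine-hour.
Year 1: 3,526 × $16 = $56,416. Book value $273,780.
Year 2: 5,232 × $16 = $83,712. Book value $190,068.
Year 3: 5,475 × $16 = $87,600. Book value $102,468.
Year 4: 3,648 × $16 = $58,368. Book value $44,100.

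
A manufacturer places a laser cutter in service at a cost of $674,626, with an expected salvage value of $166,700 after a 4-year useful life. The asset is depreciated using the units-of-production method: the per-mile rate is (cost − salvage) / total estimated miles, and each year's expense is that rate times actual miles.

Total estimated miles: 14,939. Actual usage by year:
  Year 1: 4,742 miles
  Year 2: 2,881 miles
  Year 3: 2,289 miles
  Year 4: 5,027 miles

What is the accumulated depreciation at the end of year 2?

$259,182

Depreciable base = $674,626 − $166,700 = $507,926.
Rate = $507,926 / 14,939 miles = $34 per mile.
Year 1: 4,742 × $34 = $161,228. Book value $513,398.
Year 2: 2,881 × $34 = $97,954. Book value $415,444.
Accumulated through year 2 = $674,626 − $415,444 = $259,182.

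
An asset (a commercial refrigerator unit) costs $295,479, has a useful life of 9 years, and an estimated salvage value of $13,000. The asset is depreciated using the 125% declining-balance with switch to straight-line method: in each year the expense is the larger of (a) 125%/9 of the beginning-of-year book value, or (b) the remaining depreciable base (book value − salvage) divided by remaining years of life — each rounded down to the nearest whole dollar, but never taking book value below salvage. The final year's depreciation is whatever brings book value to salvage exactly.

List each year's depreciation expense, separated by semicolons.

Depreciable base = $295,479 − $13,000 = $282,479.
Year 1: DB = ⌊$295,479 × 125%/9⌋ = $41,038; SL = ⌊$282,479/9⌋ = $31,386 → take DB $41,038. Book value $254,441.
Year 2: DB = ⌊$254,441 × 125%/9⌋ = $35,339; SL = ⌊$241,441/8⌋ = $30,180 → take DB $35,339. Book value $219,102.
Year 3: DB = ⌊$219,102 × 125%/9⌋ = $30,430; SL = ⌊$206,102/7⌋ = $29,443 → take DB $30,430. Book value $188,672.
Year 4: DB = ⌊$188,672 × 125%/9⌋ = $26,204; SL = ⌊$175,672/6⌋ = $29,278 → take SL $29,278. Book value $159,394.
Year 5: DB = ⌊$159,394 × 125%/9⌋ = $22,138; SL = ⌊$146,394/5⌋ = $29,278 → take SL $29,278. Book value $130,116.
Year 6: DB = ⌊$130,116 × 125%/9⌋ = $18,071; SL = ⌊$117,116/4⌋ = $29,279 → take SL $29,279. Book value $100,837.
Year 7: DB = ⌊$100,837 × 125%/9⌋ = $14,005; SL = ⌊$87,837/3⌋ = $29,279 → take SL $29,279. Book value $71,558.
Year 8: DB = ⌊$71,558 × 125%/9⌋ = $9,938; SL = ⌊$58,558/2⌋ = $29,279 → take SL $29,279. Book value $42,279.
Year 9 (final): $42,279 − $13,000 = $29,279. Book value $13,000.

$41,038; $35,339; $30,430; $29,278; $29,278; $29,279; $29,279; $29,279; $29,279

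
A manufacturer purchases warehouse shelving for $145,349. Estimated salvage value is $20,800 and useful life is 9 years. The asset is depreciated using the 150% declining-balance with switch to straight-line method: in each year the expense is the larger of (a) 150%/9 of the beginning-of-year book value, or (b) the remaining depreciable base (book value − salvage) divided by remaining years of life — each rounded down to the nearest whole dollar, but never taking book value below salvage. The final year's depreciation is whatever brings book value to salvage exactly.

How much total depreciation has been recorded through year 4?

Depreciable base = $145,349 − $20,800 = $124,549.
Year 1: DB = ⌊$145,349 × 150%/9⌋ = $24,224; SL = ⌊$124,549/9⌋ = $13,838 → take DB $24,224. Book value $121,125.
Year 2: DB = ⌊$121,125 × 150%/9⌋ = $20,187; SL = ⌊$100,325/8⌋ = $12,540 → take DB $20,187. Book value $100,938.
Year 3: DB = ⌊$100,938 × 150%/9⌋ = $16,823; SL = ⌊$80,138/7⌋ = $11,448 → take DB $16,823. Book value $84,115.
Year 4: DB = ⌊$84,115 × 150%/9⌋ = $14,019; SL = ⌊$63,315/6⌋ = $10,552 → take DB $14,019. Book value $70,096.
Accumulated through year 4 = $145,349 − $70,096 = $75,253.

$75,253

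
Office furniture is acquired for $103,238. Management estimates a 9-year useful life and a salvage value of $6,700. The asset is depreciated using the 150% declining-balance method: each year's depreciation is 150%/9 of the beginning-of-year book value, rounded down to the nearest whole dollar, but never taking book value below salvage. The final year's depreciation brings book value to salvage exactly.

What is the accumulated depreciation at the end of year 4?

$53,450

Depreciable base = $103,238 − $6,700 = $96,538.
Year 1: ⌊$103,238 × 150%/9⌋ = $17,206. Book value $86,032.
Year 2: ⌊$86,032 × 150%/9⌋ = $14,338. Book value $71,694.
Year 3: ⌊$71,694 × 150%/9⌋ = $11,949. Book value $59,745.
Year 4: ⌊$59,745 × 150%/9⌋ = $9,957. Book value $49,788.
Accumulated through year 4 = $103,238 − $49,788 = $53,450.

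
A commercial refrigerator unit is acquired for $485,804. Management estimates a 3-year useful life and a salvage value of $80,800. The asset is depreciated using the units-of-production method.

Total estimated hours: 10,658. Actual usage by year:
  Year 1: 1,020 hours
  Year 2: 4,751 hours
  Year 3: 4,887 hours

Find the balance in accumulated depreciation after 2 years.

$219,298

Depreciable base = $485,804 − $80,800 = $405,004.
Rate = $405,004 / 10,658 hours = $38 per hour.
Year 1: 1,020 × $38 = $38,760. Book value $447,044.
Year 2: 4,751 × $38 = $180,538. Book value $266,506.
Accumulated through year 2 = $485,804 − $266,506 = $219,298.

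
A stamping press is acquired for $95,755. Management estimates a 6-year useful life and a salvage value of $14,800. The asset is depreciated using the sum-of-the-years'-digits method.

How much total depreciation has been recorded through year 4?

$69,390

Depreciable base = $95,755 − $14,800 = $80,955.
Sum of the years' digits = 6+5+4+3+2+1 = 21.
Year 1: $80,955 × 6/21 = $23,130. Book value $72,625.
Year 2: $80,955 × 5/21 = $19,275. Book value $53,350.
Year 3: $80,955 × 4/21 = $15,420. Book value $37,930.
Year 4: $80,955 × 3/21 = $11,565. Book value $26,365.
Accumulated through year 4 = $95,755 − $26,365 = $69,390.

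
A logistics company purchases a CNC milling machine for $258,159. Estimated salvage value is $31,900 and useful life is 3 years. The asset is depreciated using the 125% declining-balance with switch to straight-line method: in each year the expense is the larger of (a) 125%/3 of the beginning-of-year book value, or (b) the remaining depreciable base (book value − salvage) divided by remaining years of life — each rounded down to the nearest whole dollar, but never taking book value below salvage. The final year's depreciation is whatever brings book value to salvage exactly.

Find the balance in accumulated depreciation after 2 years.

Depreciable base = $258,159 − $31,900 = $226,259.
Year 1: DB = ⌊$258,159 × 125%/3⌋ = $107,566; SL = ⌊$226,259/3⌋ = $75,419 → take DB $107,566. Book value $150,593.
Year 2: DB = ⌊$150,593 × 125%/3⌋ = $62,747; SL = ⌊$118,693/2⌋ = $59,346 → take DB $62,747. Book value $87,846.
Accumulated through year 2 = $258,159 − $87,846 = $170,313.

$170,313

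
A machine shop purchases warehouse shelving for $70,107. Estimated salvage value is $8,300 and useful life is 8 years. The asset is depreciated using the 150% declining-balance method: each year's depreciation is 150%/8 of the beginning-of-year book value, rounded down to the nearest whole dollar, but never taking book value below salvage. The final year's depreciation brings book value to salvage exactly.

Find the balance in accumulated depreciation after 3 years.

Depreciable base = $70,107 − $8,300 = $61,807.
Year 1: ⌊$70,107 × 150%/8⌋ = $13,145. Book value $56,962.
Year 2: ⌊$56,962 × 150%/8⌋ = $10,680. Book value $46,282.
Year 3: ⌊$46,282 × 150%/8⌋ = $8,677. Book value $37,605.
Accumulated through year 3 = $70,107 − $37,605 = $32,502.

$32,502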